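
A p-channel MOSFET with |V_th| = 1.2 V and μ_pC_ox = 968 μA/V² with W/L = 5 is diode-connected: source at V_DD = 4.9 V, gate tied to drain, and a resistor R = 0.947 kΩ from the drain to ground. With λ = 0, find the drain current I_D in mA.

With gate tied to drain, V_SG = V_SD ≥ V_SG − |V_th|, so the device is in saturation.
k_p = μ_pC_ox · (W/L) = 4.84 mA/V².
KCL at the drain: ½ k_p (V_SG − |V_th|)² = (V_DD − V_SG)/R.
Let x = V_SG − 1.2. Then 2.29 x² + x − 3.7 = 0, giving x = 1.07 V (positive root), so V_SG = 2.27 V.
I_D = (V_DD − V_SG)/R = (4.9 − 2.27) / 0.947 = 2.78 mA.

I_D = 2.78 mA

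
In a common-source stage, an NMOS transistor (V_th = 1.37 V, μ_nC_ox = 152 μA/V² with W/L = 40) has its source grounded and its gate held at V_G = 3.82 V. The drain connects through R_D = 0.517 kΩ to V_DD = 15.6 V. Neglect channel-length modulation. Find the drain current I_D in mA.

V_GS = V_G = 3.82 V, so V_ov = 3.82 − 1.37 = 2.45 V.
k_n = μ_nC_ox · (W/L) = 6.08 mA/V².
Assume saturation: I_D = ½ k_n V_ov² = 0.5 × 6.08 × 2.45² = 18.2 mA, giving V_DS = V_DD − I_D R_D = 15.6 − 18.2 × 0.517 = 6.17 V.
V_DS = 6.17 V ≥ V_ov = 2.45 V, confirming saturation.

I_D = 18.2 mA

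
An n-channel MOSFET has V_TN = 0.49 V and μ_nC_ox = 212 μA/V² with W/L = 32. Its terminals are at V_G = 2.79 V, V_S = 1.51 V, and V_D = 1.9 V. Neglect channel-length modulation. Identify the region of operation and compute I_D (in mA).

V_GS = V_G − V_S = 2.79 − 1.51 = 1.28 V; V_DS = V_D − V_S = 1.9 − 1.51 = 0.39 V.
k_n = μ_nC_ox · (W/L) = 6.784 mA/V².
V_ov = V_GS − V_TN = 1.28 − 0.49 = 0.79 V.
Since V_DS = 0.39 V < V_ov = 0.79 V, the device is in the triode region.
I_D = k_n [V_ov · V_DS − ½ V_DS²] = 6.784 × [0.79 × 0.39 − 0.5 × 0.39²] = 1.57 mA.

Triode; I_D = 1.57 mA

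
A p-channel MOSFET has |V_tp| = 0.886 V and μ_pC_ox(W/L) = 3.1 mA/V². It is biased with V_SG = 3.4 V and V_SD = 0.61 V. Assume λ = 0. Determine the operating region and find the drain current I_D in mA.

V_ov = V_SG − |V_tp| = 3.4 − 0.886 = 2.51 V.
Since V_SD = 0.61 V < V_ov = 2.51 V, the device is in the triode region.
I_D = k_p [V_ov · V_SD − ½ V_SD²] = 3.1 × [2.51 × 0.61 − 0.5 × 0.61²] = 4.18 mA.

Triode; I_D = 4.18 mA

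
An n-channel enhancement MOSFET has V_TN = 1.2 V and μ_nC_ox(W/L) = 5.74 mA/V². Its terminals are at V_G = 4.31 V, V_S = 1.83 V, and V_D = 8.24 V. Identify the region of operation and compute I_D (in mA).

V_GS = V_G − V_S = 4.31 − 1.83 = 2.48 V; V_DS = V_D − V_S = 8.24 − 1.83 = 6.41 V.
V_ov = V_GS − V_TN = 2.48 − 1.2 = 1.28 V.
Since V_DS = 6.41 V ≥ V_ov = 1.28 V, the device is in saturation.
I_D = ½ k_n V_ov² = 0.5 × 5.74 × 1.28² = 4.7 mA.

Saturation; I_D = 4.70 mA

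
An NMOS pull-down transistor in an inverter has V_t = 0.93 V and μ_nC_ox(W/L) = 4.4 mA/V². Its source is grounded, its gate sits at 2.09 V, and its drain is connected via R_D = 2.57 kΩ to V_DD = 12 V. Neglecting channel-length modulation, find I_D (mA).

V_GS = V_G = 2.09 V, so V_ov = 2.09 − 0.93 = 1.16 V.
Assume saturation: I_D = ½ k_n V_ov² = 0.5 × 4.4 × 1.16² = 2.96 mA, giving V_DS = V_DD − I_D R_D = 12 − 2.96 × 2.57 = 4.39 V.
V_DS = 4.39 V ≥ V_ov = 1.16 V, confirming saturation.

I_D = 2.96 mA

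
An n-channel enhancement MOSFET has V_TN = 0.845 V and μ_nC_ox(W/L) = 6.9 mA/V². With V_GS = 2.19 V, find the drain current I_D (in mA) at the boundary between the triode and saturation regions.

I_D = 6.24 mA

At the boundary V_DS = V_ov = V_GS − V_TN = 2.19 − 0.845 = 1.34 V.
I_D = ½ k_n V_ov² = 0.5 × 6.9 × 1.34² = 6.24 mA.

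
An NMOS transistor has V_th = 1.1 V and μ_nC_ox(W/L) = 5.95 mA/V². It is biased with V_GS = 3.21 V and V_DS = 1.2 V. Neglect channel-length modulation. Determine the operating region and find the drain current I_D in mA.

Triode; I_D = 10.8 mA

V_ov = V_GS − V_th = 3.21 − 1.1 = 2.11 V.
Since V_DS = 1.2 V < V_ov = 2.11 V, the device is in the triode region.
I_D = k_n [V_ov · V_DS − ½ V_DS²] = 5.95 × [2.11 × 1.2 − 0.5 × 1.2²] = 10.8 mA.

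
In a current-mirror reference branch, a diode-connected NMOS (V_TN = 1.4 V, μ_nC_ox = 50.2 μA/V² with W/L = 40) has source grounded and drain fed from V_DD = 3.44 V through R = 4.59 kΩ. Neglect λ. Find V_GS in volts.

V_GS = 1.97 V

With gate tied to drain, V_GS = V_DS ≥ V_GS − V_TN, so the device is in saturation.
k_n = μ_nC_ox · (W/L) = 2.008 mA/V².
KCL at the drain: ½ k_n (V_GS − V_TN)² = (V_DD − V_GS)/R.
Let x = V_GS − 1.4. Then 4.61 x² + x − 2.04 = 0, giving x = 0.566 V (positive root), so V_GS = 1.97 V.
I_D = (V_DD − V_GS)/R = (3.44 − 1.97) / 4.59 = 0.321 mA.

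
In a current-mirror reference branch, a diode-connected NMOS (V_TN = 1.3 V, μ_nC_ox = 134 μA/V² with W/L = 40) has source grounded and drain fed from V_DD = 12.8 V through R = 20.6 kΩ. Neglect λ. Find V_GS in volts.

With gate tied to drain, V_GS = V_DS ≥ V_GS − V_TN, so the device is in saturation.
k_n = μ_nC_ox · (W/L) = 5.36 mA/V².
KCL at the drain: ½ k_n (V_GS − V_TN)² = (V_DD − V_GS)/R.
Let x = V_GS − 1.3. Then 55.2 x² + x − 11.5 = 0, giving x = 0.447 V (positive root), so V_GS = 1.75 V.
I_D = (V_DD − V_GS)/R = (12.8 − 1.75) / 20.6 = 0.537 mA.

V_GS = 1.75 V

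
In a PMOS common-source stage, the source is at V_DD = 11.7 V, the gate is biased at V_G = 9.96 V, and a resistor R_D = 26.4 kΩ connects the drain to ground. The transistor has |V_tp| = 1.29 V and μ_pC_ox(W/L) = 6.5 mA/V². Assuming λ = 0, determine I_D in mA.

V_SG = V_DD − V_G = 11.7 − 9.96 = 1.74 V, so V_ov = 1.74 − 1.29 = 0.45 V.
Assume saturation: I_D = ½ k_p V_ov² = 0.5 × 6.5 × 0.45² = 0.658 mA, giving V_SD = V_DD − I_D R_D = 11.7 − 0.658 × 26.4 = -5.67 V.
But -5.67 V < V_ov = 0.45 V, so the device is actually in triode.
In triode I_D = k_p[V_ov V_SD − ½ V_SD²] and I_D = (V_DD − V_SD)/R_D. Equating: 85.8 V_SD² − 78.22 V_SD + 11.7 = 0, giving V_SD = 0.189 V (the root below V_ov).
I_D = (11.7 − 0.189) / 26.4 = 0.436 mA.

I_D = 0.436 mA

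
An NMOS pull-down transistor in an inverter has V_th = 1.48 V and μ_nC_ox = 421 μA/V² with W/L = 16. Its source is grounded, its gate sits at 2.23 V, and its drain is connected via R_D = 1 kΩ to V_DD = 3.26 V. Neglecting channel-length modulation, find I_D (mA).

V_GS = V_G = 2.23 V, so V_ov = 2.23 − 1.48 = 0.75 V.
k_n = μ_nC_ox · (W/L) = 6.736 mA/V².
Assume saturation: I_D = ½ k_n V_ov² = 0.5 × 6.736 × 0.75² = 1.89 mA, giving V_DS = V_DD − I_D R_D = 3.26 − 1.89 × 1 = 1.37 V.
V_DS = 1.37 V ≥ V_ov = 0.75 V, confirming saturation.

I_D = 1.89 mA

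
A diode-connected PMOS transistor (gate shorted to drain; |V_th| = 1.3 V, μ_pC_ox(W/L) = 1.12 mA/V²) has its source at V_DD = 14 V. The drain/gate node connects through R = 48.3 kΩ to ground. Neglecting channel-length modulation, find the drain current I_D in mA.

I_D = 0.249 mA

With gate tied to drain, V_SG = V_SD ≥ V_SG − |V_th|, so the device is in saturation.
KCL at the drain: ½ k_p (V_SG − |V_th|)² = (V_DD − V_SG)/R.
Let x = V_SG − 1.3. Then 27 x² + x − 12.7 = 0, giving x = 0.667 V (positive root), so V_SG = 1.97 V.
I_D = (V_DD − V_SG)/R = (14 − 1.97) / 48.3 = 0.249 mA.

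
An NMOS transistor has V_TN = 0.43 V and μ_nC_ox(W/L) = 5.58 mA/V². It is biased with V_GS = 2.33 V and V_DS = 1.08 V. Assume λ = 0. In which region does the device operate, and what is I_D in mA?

Triode; I_D = 8.20 mA

V_ov = V_GS − V_TN = 2.33 − 0.43 = 1.9 V.
Since V_DS = 1.08 V < V_ov = 1.9 V, the device is in the triode region.
I_D = k_n [V_ov · V_DS − ½ V_DS²] = 5.58 × [1.9 × 1.08 − 0.5 × 1.08²] = 8.2 mA.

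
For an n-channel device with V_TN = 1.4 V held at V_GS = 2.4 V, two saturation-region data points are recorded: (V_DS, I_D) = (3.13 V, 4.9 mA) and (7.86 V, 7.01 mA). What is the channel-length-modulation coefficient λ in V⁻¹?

With V_GS fixed, I_D ∝ (1 + λ V_DS) in saturation, so I_D2/I_D1 = (1 + λ V_DS2)/(1 + λ V_DS1).
7.01/4.9 = 1.431 = (1 + 7.86 λ)/(1 + 3.13 λ).
Solving: λ (I_D1 V_DS2 − I_D2 V_DS1) = I_D2 − I_D1, so λ = (7.01 − 4.9) / (4.9 × 7.86 − 7.01 × 3.13) = 2.11 / 16.6 = 0.127 V⁻¹.

λ = 0.127 V⁻¹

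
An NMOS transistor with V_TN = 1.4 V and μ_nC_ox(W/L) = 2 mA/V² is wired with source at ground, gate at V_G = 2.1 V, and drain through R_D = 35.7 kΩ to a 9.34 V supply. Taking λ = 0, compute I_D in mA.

I_D = 0.256 mA

V_GS = V_G = 2.1 V, so V_ov = 2.1 − 1.4 = 0.7 V.
Assume saturation: I_D = ½ k_n V_ov² = 0.5 × 2 × 0.7² = 0.49 mA, giving V_DS = V_DD − I_D R_D = 9.34 − 0.49 × 35.7 = -8.15 V.
But -8.15 V < V_ov = 0.7 V, so the device is actually in triode.
In triode I_D = k_n[V_ov V_DS − ½ V_DS²] and I_D = (V_DD − V_DS)/R_D. Equating: 35.7 V_DS² − 50.98 V_DS + 9.34 = 0, giving V_DS = 0.216 V (the root below V_ov).
I_D = (9.34 − 0.216) / 35.7 = 0.256 mA.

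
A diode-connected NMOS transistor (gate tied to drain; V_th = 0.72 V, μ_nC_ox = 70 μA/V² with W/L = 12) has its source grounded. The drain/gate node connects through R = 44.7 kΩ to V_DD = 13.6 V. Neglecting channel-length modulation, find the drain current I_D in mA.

With gate tied to drain, V_GS = V_DS ≥ V_GS − V_th, so the device is in saturation.
k_n = μ_nC_ox · (W/L) = 0.84 mA/V².
KCL at the drain: ½ k_n (V_GS − V_th)² = (V_DD − V_GS)/R.
Let x = V_GS − 0.72. Then 18.8 x² + x − 12.88 = 0, giving x = 0.802 V (positive root), so V_GS = 1.52 V.
I_D = (V_DD − V_GS)/R = (13.6 − 1.52) / 44.7 = 0.27 mA.

I_D = 0.270 mA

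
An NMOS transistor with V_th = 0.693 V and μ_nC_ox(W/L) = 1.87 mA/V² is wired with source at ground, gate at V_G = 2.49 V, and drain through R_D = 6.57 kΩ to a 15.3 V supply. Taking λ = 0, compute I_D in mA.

I_D = 2.20 mA

V_GS = V_G = 2.49 V, so V_ov = 2.49 − 0.693 = 1.8 V.
Assume saturation: I_D = ½ k_n V_ov² = 0.5 × 1.87 × 1.8² = 3.02 mA, giving V_DS = V_DD − I_D R_D = 15.3 − 3.02 × 6.57 = -4.54 V.
But -4.54 V < V_ov = 1.8 V, so the device is actually in triode.
In triode I_D = k_n[V_ov V_DS − ½ V_DS²] and I_D = (V_DD − V_DS)/R_D. Equating: 6.14 V_DS² − 23.08 V_DS + 15.3 = 0, giving V_DS = 0.86 V (the root below V_ov).
I_D = (15.3 − 0.86) / 6.57 = 2.2 mA.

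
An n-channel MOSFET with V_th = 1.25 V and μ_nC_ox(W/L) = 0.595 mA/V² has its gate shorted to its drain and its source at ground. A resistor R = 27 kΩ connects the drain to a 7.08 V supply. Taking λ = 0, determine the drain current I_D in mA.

With gate tied to drain, V_GS = V_DS ≥ V_GS − V_th, so the device is in saturation.
KCL at the drain: ½ k_n (V_GS − V_th)² = (V_DD − V_GS)/R.
Let x = V_GS − 1.25. Then 8.03 x² + x − 5.83 = 0, giving x = 0.792 V (positive root), so V_GS = 2.04 V.
I_D = (V_DD − V_GS)/R = (7.08 − 2.04) / 27 = 0.187 mA.

I_D = 0.187 mA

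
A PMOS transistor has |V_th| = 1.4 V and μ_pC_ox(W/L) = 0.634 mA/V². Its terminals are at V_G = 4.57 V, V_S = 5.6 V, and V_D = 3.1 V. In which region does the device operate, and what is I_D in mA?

V_SG = V_S − V_G = 5.6 − 4.57 = 1.03 V; V_SD = V_S − V_D = 5.6 − 3.1 = 2.5 V.
V_SG = 1.03 V < |V_th| = 1.4 V, so the transistor is in cutoff.

Cutoff; I_D = 0 mA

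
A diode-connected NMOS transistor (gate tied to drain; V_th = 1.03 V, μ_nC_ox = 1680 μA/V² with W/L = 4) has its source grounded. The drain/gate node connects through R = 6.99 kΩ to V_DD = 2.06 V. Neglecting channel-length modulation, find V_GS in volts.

With gate tied to drain, V_GS = V_DS ≥ V_GS − V_th, so the device is in saturation.
k_n = μ_nC_ox · (W/L) = 6.72 mA/V².
KCL at the drain: ½ k_n (V_GS − V_th)² = (V_DD − V_GS)/R.
Let x = V_GS − 1.03. Then 23.5 x² + x − 1.03 = 0, giving x = 0.189 V (positive root), so V_GS = 1.22 V.
I_D = (V_DD − V_GS)/R = (2.06 − 1.22) / 6.99 = 0.12 mA.

V_GS = 1.22 V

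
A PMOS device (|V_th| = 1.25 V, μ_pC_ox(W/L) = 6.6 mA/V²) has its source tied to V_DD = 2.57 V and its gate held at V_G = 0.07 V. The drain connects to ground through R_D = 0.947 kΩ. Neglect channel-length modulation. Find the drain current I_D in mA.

I_D = 2.37 mA

V_SG = V_DD − V_G = 2.57 − 0.07 = 2.5 V, so V_ov = 2.5 − 1.25 = 1.25 V.
Assume saturation: I_D = ½ k_p V_ov² = 0.5 × 6.6 × 1.25² = 5.16 mA, giving V_SD = V_DD − I_D R_D = 2.57 − 5.16 × 0.947 = -2.31 V.
But -2.31 V < V_ov = 1.25 V, so the device is actually in triode.
In triode I_D = k_p[V_ov V_SD − ½ V_SD²] and I_D = (V_DD − V_SD)/R_D. Equating: 3.13 V_SD² − 8.813 V_SD + 2.57 = 0, giving V_SD = 0.33 V (the root below V_ov).
I_D = (2.57 − 0.33) / 0.947 = 2.37 mA.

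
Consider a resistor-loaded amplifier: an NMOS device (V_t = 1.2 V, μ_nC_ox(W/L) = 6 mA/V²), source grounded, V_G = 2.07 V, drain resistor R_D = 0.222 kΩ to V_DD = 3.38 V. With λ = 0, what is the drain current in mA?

V_GS = V_G = 2.07 V, so V_ov = 2.07 − 1.2 = 0.87 V.
Assume saturation: I_D = ½ k_n V_ov² = 0.5 × 6 × 0.87² = 2.27 mA, giving V_DS = V_DD − I_D R_D = 3.38 − 2.27 × 0.222 = 2.88 V.
V_DS = 2.88 V ≥ V_ov = 0.87 V, confirming saturation.

I_D = 2.27 mA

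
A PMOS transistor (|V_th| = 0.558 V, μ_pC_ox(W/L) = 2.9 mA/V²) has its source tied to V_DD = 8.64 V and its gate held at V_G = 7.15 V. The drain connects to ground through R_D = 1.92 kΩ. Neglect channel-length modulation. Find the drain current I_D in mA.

I_D = 1.26 mA

V_SG = V_DD − V_G = 8.64 − 7.15 = 1.49 V, so V_ov = 1.49 − 0.558 = 0.932 V.
Assume saturation: I_D = ½ k_p V_ov² = 0.5 × 2.9 × 0.932² = 1.26 mA, giving V_SD = V_DD − I_D R_D = 8.64 − 1.26 × 1.92 = 6.22 V.
V_SD = 6.22 V ≥ V_ov = 0.932 V, confirming saturation.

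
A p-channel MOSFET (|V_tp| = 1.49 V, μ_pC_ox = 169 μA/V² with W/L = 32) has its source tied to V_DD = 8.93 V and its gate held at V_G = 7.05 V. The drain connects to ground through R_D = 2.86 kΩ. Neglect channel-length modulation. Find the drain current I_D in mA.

V_SG = V_DD − V_G = 8.93 − 7.05 = 1.88 V, so V_ov = 1.88 − 1.49 = 0.39 V.
k_p = μ_pC_ox · (W/L) = 5.408 mA/V².
Assume saturation: I_D = ½ k_p V_ov² = 0.5 × 5.408 × 0.39² = 0.411 mA, giving V_SD = V_DD − I_D R_D = 8.93 − 0.411 × 2.86 = 7.75 V.
V_SD = 7.75 V ≥ V_ov = 0.39 V, confirming saturation.

I_D = 0.411 mA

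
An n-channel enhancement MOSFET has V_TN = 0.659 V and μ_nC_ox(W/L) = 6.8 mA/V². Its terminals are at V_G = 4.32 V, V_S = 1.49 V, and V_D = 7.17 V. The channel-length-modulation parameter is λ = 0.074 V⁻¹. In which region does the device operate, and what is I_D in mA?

V_GS = V_G − V_S = 4.32 − 1.49 = 2.83 V; V_DS = V_D − V_S = 7.17 − 1.49 = 5.68 V.
V_ov = V_GS − V_TN = 2.83 − 0.659 = 2.17 V.
Since V_DS = 5.68 V ≥ V_ov = 2.17 V, the device is in saturation.
I_D = ½ k_n V_ov² (1 + λ V_DS) = 0.5 × 6.8 × 2.17² × (1 + 0.074 × 5.68) = 22.8 mA.

Saturation; I_D = 22.8 mA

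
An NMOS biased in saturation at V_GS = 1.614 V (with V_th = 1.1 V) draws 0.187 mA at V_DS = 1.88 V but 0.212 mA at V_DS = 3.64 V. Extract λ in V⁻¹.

λ = 0.0886 V⁻¹

With V_GS fixed, I_D ∝ (1 + λ V_DS) in saturation, so I_D2/I_D1 = (1 + λ V_DS2)/(1 + λ V_DS1).
0.212/0.187 = 1.134 = (1 + 3.64 λ)/(1 + 1.88 λ).
Solving: λ (I_D1 V_DS2 − I_D2 V_DS1) = I_D2 − I_D1, so λ = (0.212 − 0.187) / (0.187 × 3.64 − 0.212 × 1.88) = 0.025 / 0.282 = 0.0886 V⁻¹.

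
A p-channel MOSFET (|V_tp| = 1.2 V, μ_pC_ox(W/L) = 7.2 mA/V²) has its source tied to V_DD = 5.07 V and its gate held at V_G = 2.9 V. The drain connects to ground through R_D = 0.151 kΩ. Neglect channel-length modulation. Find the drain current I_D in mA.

I_D = 3.39 mA

V_SG = V_DD − V_G = 5.07 − 2.9 = 2.17 V, so V_ov = 2.17 − 1.2 = 0.97 V.
Assume saturation: I_D = ½ k_p V_ov² = 0.5 × 7.2 × 0.97² = 3.39 mA, giving V_SD = V_DD − I_D R_D = 5.07 − 3.39 × 0.151 = 4.56 V.
V_SD = 4.56 V ≥ V_ov = 0.97 V, confirming saturation.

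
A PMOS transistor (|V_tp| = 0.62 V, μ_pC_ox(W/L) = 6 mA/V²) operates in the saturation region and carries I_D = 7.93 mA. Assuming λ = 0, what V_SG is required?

In saturation I_D = ½ k_p (V_SG − |V_tp|)², so V_SG − |V_tp| = √(2 I_D / k_p) = √(2 × 7.93 / 6) = 1.63 V.
V_SG = 0.62 + 1.63 = 2.25 V.

V_SG = 2.25 V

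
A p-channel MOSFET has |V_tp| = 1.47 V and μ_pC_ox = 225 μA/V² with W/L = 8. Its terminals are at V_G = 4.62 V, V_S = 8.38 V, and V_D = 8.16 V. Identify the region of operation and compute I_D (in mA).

V_SG = V_S − V_G = 8.38 − 4.62 = 3.76 V; V_SD = V_S − V_D = 8.38 − 8.16 = 0.22 V.
k_p = μ_pC_ox · (W/L) = 1.8 mA/V².
V_ov = V_SG − |V_tp| = 3.76 − 1.47 = 2.29 V.
Since V_SD = 0.22 V < V_ov = 2.29 V, the device is in the triode region.
I_D = k_p [V_ov · V_SD − ½ V_SD²] = 1.8 × [2.29 × 0.22 − 0.5 × 0.22²] = 0.863 mA.

Triode; I_D = 0.863 mA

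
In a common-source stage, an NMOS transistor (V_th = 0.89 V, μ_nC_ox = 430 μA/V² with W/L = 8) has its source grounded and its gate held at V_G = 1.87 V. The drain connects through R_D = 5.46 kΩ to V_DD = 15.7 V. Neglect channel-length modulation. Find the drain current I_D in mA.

V_GS = V_G = 1.87 V, so V_ov = 1.87 − 0.89 = 0.98 V.
k_n = μ_nC_ox · (W/L) = 3.44 mA/V².
Assume saturation: I_D = ½ k_n V_ov² = 0.5 × 3.44 × 0.98² = 1.65 mA, giving V_DS = V_DD − I_D R_D = 15.7 − 1.65 × 5.46 = 6.68 V.
V_DS = 6.68 V ≥ V_ov = 0.98 V, confirming saturation.

I_D = 1.65 mA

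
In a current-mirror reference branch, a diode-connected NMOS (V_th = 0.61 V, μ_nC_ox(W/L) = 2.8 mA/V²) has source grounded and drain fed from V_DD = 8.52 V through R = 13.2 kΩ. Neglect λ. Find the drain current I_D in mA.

I_D = 0.552 mA

With gate tied to drain, V_GS = V_DS ≥ V_GS − V_th, so the device is in saturation.
KCL at the drain: ½ k_n (V_GS − V_th)² = (V_DD − V_GS)/R.
Let x = V_GS − 0.61. Then 18.5 x² + x − 7.91 = 0, giving x = 0.628 V (positive root), so V_GS = 1.24 V.
I_D = (V_DD − V_GS)/R = (8.52 − 1.24) / 13.2 = 0.552 mA.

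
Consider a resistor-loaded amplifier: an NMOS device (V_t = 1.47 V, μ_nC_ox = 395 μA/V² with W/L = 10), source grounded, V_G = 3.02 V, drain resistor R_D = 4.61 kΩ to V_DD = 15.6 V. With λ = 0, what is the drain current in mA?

V_GS = V_G = 3.02 V, so V_ov = 3.02 − 1.47 = 1.55 V.
k_n = μ_nC_ox · (W/L) = 3.95 mA/V².
Assume saturation: I_D = ½ k_n V_ov² = 0.5 × 3.95 × 1.55² = 4.74 mA, giving V_DS = V_DD − I_D R_D = 15.6 − 4.74 × 4.61 = -6.27 V.
But -6.27 V < V_ov = 1.55 V, so the device is actually in triode.
In triode I_D = k_n[V_ov V_DS − ½ V_DS²] and I_D = (V_DD − V_DS)/R_D. Equating: 9.1 V_DS² − 29.22 V_DS + 15.6 = 0, giving V_DS = 0.676 V (the root below V_ov).
I_D = (15.6 − 0.676) / 4.61 = 3.24 mA.

I_D = 3.24 mA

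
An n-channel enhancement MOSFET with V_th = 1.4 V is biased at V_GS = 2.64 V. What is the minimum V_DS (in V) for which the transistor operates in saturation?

The boundary between triode and saturation is V_DS = V_GS − V_th = V_ov.
V_ov = 2.64 − 1.4 = 1.24 V.

V_DS,sat = 1.24 V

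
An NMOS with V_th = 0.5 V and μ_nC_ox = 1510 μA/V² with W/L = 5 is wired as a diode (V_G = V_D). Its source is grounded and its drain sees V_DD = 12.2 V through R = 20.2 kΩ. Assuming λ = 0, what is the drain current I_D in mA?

With gate tied to drain, V_GS = V_DS ≥ V_GS − V_th, so the device is in saturation.
k_n = μ_nC_ox · (W/L) = 7.55 mA/V².
KCL at the drain: ½ k_n (V_GS − V_th)² = (V_DD − V_GS)/R.
Let x = V_GS − 0.5. Then 76.3 x² + x − 11.7 = 0, giving x = 0.385 V (positive root), so V_GS = 0.885 V.
I_D = (V_DD − V_GS)/R = (12.2 − 0.885) / 20.2 = 0.56 mA.

I_D = 0.560 mA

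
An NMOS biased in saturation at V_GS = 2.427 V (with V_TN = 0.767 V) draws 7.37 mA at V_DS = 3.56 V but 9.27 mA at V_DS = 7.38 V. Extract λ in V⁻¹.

With V_GS fixed, I_D ∝ (1 + λ V_DS) in saturation, so I_D2/I_D1 = (1 + λ V_DS2)/(1 + λ V_DS1).
9.27/7.37 = 1.258 = (1 + 7.38 λ)/(1 + 3.56 λ).
Solving: λ (I_D1 V_DS2 − I_D2 V_DS1) = I_D2 − I_D1, so λ = (9.27 − 7.37) / (7.37 × 7.38 − 9.27 × 3.56) = 1.9 / 21.4 = 0.0888 V⁻¹.

λ = 0.0888 V⁻¹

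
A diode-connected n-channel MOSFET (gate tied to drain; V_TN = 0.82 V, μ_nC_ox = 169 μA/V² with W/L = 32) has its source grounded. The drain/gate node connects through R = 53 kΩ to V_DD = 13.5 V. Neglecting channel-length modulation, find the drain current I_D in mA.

With gate tied to drain, V_GS = V_DS ≥ V_GS − V_TN, so the device is in saturation.
k_n = μ_nC_ox · (W/L) = 5.408 mA/V².
KCL at the drain: ½ k_n (V_GS − V_TN)² = (V_DD − V_GS)/R.
Let x = V_GS − 0.82. Then 143 x² + x − 12.68 = 0, giving x = 0.294 V (positive root), so V_GS = 1.11 V.
I_D = (V_DD − V_GS)/R = (13.5 − 1.11) / 53 = 0.234 mA.

I_D = 0.234 mA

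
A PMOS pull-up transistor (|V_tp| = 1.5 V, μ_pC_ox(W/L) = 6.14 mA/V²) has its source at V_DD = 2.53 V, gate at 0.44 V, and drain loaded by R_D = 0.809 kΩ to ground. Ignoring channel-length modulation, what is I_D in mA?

V_SG = V_DD − V_G = 2.53 − 0.44 = 2.09 V, so V_ov = 2.09 − 1.5 = 0.59 V.
Assume saturation: I_D = ½ k_p V_ov² = 0.5 × 6.14 × 0.59² = 1.07 mA, giving V_SD = V_DD − I_D R_D = 2.53 − 1.07 × 0.809 = 1.67 V.
V_SD = 1.67 V ≥ V_ov = 0.59 V, confirming saturation.

I_D = 1.07 mA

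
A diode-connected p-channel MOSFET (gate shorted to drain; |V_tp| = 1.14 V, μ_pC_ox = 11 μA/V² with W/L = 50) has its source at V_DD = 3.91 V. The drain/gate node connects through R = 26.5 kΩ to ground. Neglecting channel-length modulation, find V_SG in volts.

With gate tied to drain, V_SG = V_SD ≥ V_SG − |V_tp|, so the device is in saturation.
k_p = μ_pC_ox · (W/L) = 0.55 mA/V².
KCL at the drain: ½ k_p (V_SG − |V_tp|)² = (V_DD − V_SG)/R.
Let x = V_SG − 1.14. Then 7.29 x² + x − 2.77 = 0, giving x = 0.552 V (positive root), so V_SG = 1.69 V.
I_D = (V_DD − V_SG)/R = (3.91 − 1.69) / 26.5 = 0.0837 mA.

V_SG = 1.69 V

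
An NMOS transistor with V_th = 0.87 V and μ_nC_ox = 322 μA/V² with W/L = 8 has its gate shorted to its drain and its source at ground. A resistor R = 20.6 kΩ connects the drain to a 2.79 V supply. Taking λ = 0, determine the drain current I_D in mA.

With gate tied to drain, V_GS = V_DS ≥ V_GS − V_th, so the device is in saturation.
k_n = μ_nC_ox · (W/L) = 2.576 mA/V².
KCL at the drain: ½ k_n (V_GS − V_th)² = (V_DD − V_GS)/R.
Let x = V_GS − 0.87. Then 26.5 x² + x − 1.92 = 0, giving x = 0.251 V (positive root), so V_GS = 1.12 V.
I_D = (V_DD − V_GS)/R = (2.79 − 1.12) / 20.6 = 0.081 mA.

I_D = 0.0810 mA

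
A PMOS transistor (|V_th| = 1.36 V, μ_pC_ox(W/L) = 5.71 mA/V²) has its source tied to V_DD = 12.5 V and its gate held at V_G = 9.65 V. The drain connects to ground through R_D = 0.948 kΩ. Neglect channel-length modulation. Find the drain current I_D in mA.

I_D = 6.34 mA

V_SG = V_DD − V_G = 12.5 − 9.65 = 2.85 V, so V_ov = 2.85 − 1.36 = 1.49 V.
Assume saturation: I_D = ½ k_p V_ov² = 0.5 × 5.71 × 1.49² = 6.34 mA, giving V_SD = V_DD − I_D R_D = 12.5 − 6.34 × 0.948 = 6.49 V.
V_SD = 6.49 V ≥ V_ov = 1.49 V, confirming saturation.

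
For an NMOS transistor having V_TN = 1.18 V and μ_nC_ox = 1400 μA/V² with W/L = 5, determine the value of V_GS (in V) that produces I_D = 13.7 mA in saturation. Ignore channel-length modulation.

V_GS = 3.16 V

k_n = μ_nC_ox · (W/L) = 7 mA/V².
In saturation I_D = ½ k_n (V_GS − V_TN)², so V_GS − V_TN = √(2 I_D / k_n) = √(2 × 13.7 / 7) = 1.98 V.
V_GS = 1.18 + 1.98 = 3.16 V.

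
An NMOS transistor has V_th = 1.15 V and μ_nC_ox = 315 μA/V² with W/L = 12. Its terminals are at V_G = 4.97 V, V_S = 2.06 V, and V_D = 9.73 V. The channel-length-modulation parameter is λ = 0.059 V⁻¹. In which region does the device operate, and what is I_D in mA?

V_GS = V_G − V_S = 4.97 − 2.06 = 2.91 V; V_DS = V_D − V_S = 9.73 − 2.06 = 7.67 V.
k_n = μ_nC_ox · (W/L) = 3.78 mA/V².
V_ov = V_GS − V_th = 2.91 − 1.15 = 1.76 V.
Since V_DS = 7.67 V ≥ V_ov = 1.76 V, the device is in saturation.
I_D = ½ k_n V_ov² (1 + λ V_DS) = 0.5 × 3.78 × 1.76² × (1 + 0.059 × 7.67) = 8.5 mA.

Saturation; I_D = 8.50 mA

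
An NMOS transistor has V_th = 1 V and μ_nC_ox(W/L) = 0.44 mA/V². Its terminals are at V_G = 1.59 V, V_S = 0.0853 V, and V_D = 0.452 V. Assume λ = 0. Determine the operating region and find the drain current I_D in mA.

Triode; I_D = 0.0518 mA

V_GS = V_G − V_S = 1.59 − 0.0853 = 1.5 V; V_DS = V_D − V_S = 0.452 − 0.0853 = 0.367 V.
V_ov = V_GS − V_th = 1.5 − 1 = 0.505 V.
Since V_DS = 0.367 V < V_ov = 0.505 V, the device is in the triode region.
I_D = k_n [V_ov · V_DS − ½ V_DS²] = 0.44 × [0.505 × 0.367 − 0.5 × 0.367²] = 0.0518 mA.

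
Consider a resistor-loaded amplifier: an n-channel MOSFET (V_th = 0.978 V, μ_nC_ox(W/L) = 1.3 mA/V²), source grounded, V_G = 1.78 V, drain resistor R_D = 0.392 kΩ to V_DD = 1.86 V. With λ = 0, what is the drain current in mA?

V_GS = V_G = 1.78 V, so V_ov = 1.78 − 0.978 = 0.802 V.
Assume saturation: I_D = ½ k_n V_ov² = 0.5 × 1.3 × 0.802² = 0.418 mA, giving V_DS = V_DD − I_D R_D = 1.86 − 0.418 × 0.392 = 1.7 V.
V_DS = 1.7 V ≥ V_ov = 0.802 V, confirming saturation.

I_D = 0.418 mA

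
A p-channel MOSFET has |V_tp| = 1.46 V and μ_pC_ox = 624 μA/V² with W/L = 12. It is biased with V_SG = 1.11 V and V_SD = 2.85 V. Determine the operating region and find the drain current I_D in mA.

V_SG = 1.11 V < |V_tp| = 1.46 V, so the transistor is in cutoff.

Cutoff; I_D = 0 mA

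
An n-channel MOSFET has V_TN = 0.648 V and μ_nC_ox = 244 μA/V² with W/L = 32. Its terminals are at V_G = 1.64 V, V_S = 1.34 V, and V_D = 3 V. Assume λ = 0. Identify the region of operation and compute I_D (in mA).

Cutoff; I_D = 0 mA

V_GS = V_G − V_S = 1.64 − 1.34 = 0.3 V; V_DS = V_D − V_S = 3 − 1.34 = 1.66 V.
V_GS = 0.3 V < V_TN = 0.648 V, so the transistor is in cutoff.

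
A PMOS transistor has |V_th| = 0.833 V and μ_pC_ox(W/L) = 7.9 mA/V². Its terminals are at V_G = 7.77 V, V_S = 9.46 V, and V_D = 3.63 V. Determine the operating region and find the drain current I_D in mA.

V_SG = V_S − V_G = 9.46 − 7.77 = 1.69 V; V_SD = V_S − V_D = 9.46 − 3.63 = 5.83 V.
V_ov = V_SG − |V_th| = 1.69 − 0.833 = 0.857 V.
Since V_SD = 5.83 V ≥ V_ov = 0.857 V, the device is in saturation.
I_D = ½ k_p V_ov² = 0.5 × 7.9 × 0.857² = 2.9 mA.

Saturation; I_D = 2.90 mA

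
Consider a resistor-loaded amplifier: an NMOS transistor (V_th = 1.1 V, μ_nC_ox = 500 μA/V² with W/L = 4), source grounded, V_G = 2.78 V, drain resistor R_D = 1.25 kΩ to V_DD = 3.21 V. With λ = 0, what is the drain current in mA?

V_GS = V_G = 2.78 V, so V_ov = 2.78 − 1.1 = 1.68 V.
k_n = μ_nC_ox · (W/L) = 2 mA/V².
Assume saturation: I_D = ½ k_n V_ov² = 0.5 × 2 × 1.68² = 2.82 mA, giving V_DS = V_DD − I_D R_D = 3.21 − 2.82 × 1.25 = -0.318 V.
But -0.318 V < V_ov = 1.68 V, so the device is actually in triode.
In triode I_D = k_n[V_ov V_DS − ½ V_DS²] and I_D = (V_DD − V_DS)/R_D. Equating: 1.25 V_DS² − 5.2 V_DS + 3.21 = 0, giving V_DS = 0.754 V (the root below V_ov).
I_D = (3.21 − 0.754) / 1.25 = 1.96 mA.

I_D = 1.96 mA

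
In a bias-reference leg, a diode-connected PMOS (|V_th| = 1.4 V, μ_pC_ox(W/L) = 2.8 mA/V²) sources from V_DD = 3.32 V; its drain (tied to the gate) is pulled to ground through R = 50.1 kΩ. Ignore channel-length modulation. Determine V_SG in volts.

V_SG = 1.56 V

With gate tied to drain, V_SG = V_SD ≥ V_SG − |V_th|, so the device is in saturation.
KCL at the drain: ½ k_p (V_SG − |V_th|)² = (V_DD − V_SG)/R.
Let x = V_SG − 1.4. Then 70.1 x² + x − 1.92 = 0, giving x = 0.158 V (positive root), so V_SG = 1.56 V.
I_D = (V_DD − V_SG)/R = (3.32 − 1.56) / 50.1 = 0.0352 mA.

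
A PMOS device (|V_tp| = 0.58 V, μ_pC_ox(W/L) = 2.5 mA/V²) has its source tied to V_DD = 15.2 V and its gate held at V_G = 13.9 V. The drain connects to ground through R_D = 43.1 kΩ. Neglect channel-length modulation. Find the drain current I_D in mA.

I_D = 0.347 mA

V_SG = V_DD − V_G = 15.2 − 13.9 = 1.3 V, so V_ov = 1.3 − 0.58 = 0.72 V.
Assume saturation: I_D = ½ k_p V_ov² = 0.5 × 2.5 × 0.72² = 0.648 mA, giving V_SD = V_DD − I_D R_D = 15.2 − 0.648 × 43.1 = -12.7 V.
But -12.7 V < V_ov = 0.72 V, so the device is actually in triode.
In triode I_D = k_p[V_ov V_SD − ½ V_SD²] and I_D = (V_DD − V_SD)/R_D. Equating: 53.9 V_SD² − 78.58 V_SD + 15.2 = 0, giving V_SD = 0.23 V (the root below V_ov).
I_D = (15.2 − 0.23) / 43.1 = 0.347 mA.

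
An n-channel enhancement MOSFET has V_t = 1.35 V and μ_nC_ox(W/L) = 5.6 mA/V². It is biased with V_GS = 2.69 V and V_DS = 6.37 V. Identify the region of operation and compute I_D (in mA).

V_ov = V_GS − V_t = 2.69 − 1.35 = 1.34 V.
Since V_DS = 6.37 V ≥ V_ov = 1.34 V, the device is in saturation.
I_D = ½ k_n V_ov² = 0.5 × 5.6 × 1.34² = 5.03 mA.

Saturation; I_D = 5.03 mA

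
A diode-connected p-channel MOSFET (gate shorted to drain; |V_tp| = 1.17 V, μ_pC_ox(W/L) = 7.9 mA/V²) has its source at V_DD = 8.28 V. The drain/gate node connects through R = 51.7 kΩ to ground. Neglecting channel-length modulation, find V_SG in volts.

V_SG = 1.35 V

With gate tied to drain, V_SG = V_SD ≥ V_SG − |V_tp|, so the device is in saturation.
KCL at the drain: ½ k_p (V_SG − |V_tp|)² = (V_DD − V_SG)/R.
Let x = V_SG − 1.17. Then 204 x² + x − 7.11 = 0, giving x = 0.184 V (positive root), so V_SG = 1.35 V.
I_D = (V_DD − V_SG)/R = (8.28 − 1.35) / 51.7 = 0.134 mA.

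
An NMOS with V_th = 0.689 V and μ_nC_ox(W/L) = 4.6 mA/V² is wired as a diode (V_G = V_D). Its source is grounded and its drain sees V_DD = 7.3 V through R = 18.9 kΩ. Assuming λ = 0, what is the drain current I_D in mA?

I_D = 0.330 mA

With gate tied to drain, V_GS = V_DS ≥ V_GS − V_th, so the device is in saturation.
KCL at the drain: ½ k_n (V_GS − V_th)² = (V_DD − V_GS)/R.
Let x = V_GS − 0.689. Then 43.5 x² + x − 6.611 = 0, giving x = 0.379 V (positive root), so V_GS = 1.07 V.
I_D = (V_DD − V_GS)/R = (7.3 − 1.07) / 18.9 = 0.33 mA.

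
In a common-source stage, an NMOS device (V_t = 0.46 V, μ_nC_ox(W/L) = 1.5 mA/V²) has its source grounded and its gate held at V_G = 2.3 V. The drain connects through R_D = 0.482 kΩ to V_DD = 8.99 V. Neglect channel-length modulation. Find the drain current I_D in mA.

I_D = 2.54 mA

V_GS = V_G = 2.3 V, so V_ov = 2.3 − 0.46 = 1.84 V.
Assume saturation: I_D = ½ k_n V_ov² = 0.5 × 1.5 × 1.84² = 2.54 mA, giving V_DS = V_DD − I_D R_D = 8.99 − 2.54 × 0.482 = 7.77 V.
V_DS = 7.77 V ≥ V_ov = 1.84 V, confirming saturation.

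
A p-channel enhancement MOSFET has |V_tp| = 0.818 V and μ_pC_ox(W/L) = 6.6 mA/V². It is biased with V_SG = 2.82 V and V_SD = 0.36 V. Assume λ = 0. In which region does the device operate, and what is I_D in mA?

V_ov = V_SG − |V_tp| = 2.82 − 0.818 = 2 V.
Since V_SD = 0.36 V < V_ov = 2 V, the device is in the triode region.
I_D = k_p [V_ov · V_SD − ½ V_SD²] = 6.6 × [2 × 0.36 − 0.5 × 0.36²] = 4.33 mA.

Triode; I_D = 4.33 mA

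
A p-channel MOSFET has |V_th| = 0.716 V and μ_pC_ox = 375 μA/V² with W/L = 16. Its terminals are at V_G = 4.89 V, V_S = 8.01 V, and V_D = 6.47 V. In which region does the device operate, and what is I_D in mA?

Triode; I_D = 15.1 mA

V_SG = V_S − V_G = 8.01 − 4.89 = 3.12 V; V_SD = V_S − V_D = 8.01 − 6.47 = 1.54 V.
k_p = μ_pC_ox · (W/L) = 6 mA/V².
V_ov = V_SG − |V_th| = 3.12 − 0.716 = 2.4 V.
Since V_SD = 1.54 V < V_ov = 2.4 V, the device is in the triode region.
I_D = k_p [V_ov · V_SD − ½ V_SD²] = 6 × [2.4 × 1.54 − 0.5 × 1.54²] = 15.1 mA.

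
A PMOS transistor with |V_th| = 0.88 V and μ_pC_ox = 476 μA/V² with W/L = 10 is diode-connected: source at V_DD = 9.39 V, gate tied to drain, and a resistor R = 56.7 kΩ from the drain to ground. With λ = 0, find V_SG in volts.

V_SG = 1.13 V

With gate tied to drain, V_SG = V_SD ≥ V_SG − |V_th|, so the device is in saturation.
k_p = μ_pC_ox · (W/L) = 4.76 mA/V².
KCL at the drain: ½ k_p (V_SG − |V_th|)² = (V_DD − V_SG)/R.
Let x = V_SG − 0.88. Then 135 x² + x − 8.51 = 0, giving x = 0.247 V (positive root), so V_SG = 1.13 V.
I_D = (V_DD − V_SG)/R = (9.39 − 1.13) / 56.7 = 0.146 mA.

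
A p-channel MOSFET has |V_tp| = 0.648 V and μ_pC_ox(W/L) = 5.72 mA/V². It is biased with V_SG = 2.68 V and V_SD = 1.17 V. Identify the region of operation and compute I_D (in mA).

Triode; I_D = 9.68 mA

V_ov = V_SG − |V_tp| = 2.68 − 0.648 = 2.03 V.
Since V_SD = 1.17 V < V_ov = 2.03 V, the device is in the triode region.
I_D = k_p [V_ov · V_SD − ½ V_SD²] = 5.72 × [2.03 × 1.17 − 0.5 × 1.17²] = 9.68 mA.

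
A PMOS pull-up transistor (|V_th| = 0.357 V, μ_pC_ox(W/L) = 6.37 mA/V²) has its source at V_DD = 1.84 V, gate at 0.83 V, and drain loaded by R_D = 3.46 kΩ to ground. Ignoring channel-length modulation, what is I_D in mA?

V_SG = V_DD − V_G = 1.84 − 0.83 = 1.01 V, so V_ov = 1.01 − 0.357 = 0.653 V.
Assume saturation: I_D = ½ k_p V_ov² = 0.5 × 6.37 × 0.653² = 1.36 mA, giving V_SD = V_DD − I_D R_D = 1.84 − 1.36 × 3.46 = -2.86 V.
But -2.86 V < V_ov = 0.653 V, so the device is actually in triode.
In triode I_D = k_p[V_ov V_SD − ½ V_SD²] and I_D = (V_DD − V_SD)/R_D. Equating: 11 V_SD² − 15.39 V_SD + 1.84 = 0, giving V_SD = 0.132 V (the root below V_ov).
I_D = (1.84 − 0.132) / 3.46 = 0.494 mA.

I_D = 0.494 mA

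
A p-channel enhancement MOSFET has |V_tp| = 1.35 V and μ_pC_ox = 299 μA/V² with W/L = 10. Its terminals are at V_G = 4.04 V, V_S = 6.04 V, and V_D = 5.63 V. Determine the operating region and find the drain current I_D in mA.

Triode; I_D = 0.546 mA

V_SG = V_S − V_G = 6.04 − 4.04 = 2 V; V_SD = V_S − V_D = 6.04 − 5.63 = 0.41 V.
k_p = μ_pC_ox · (W/L) = 2.99 mA/V².
V_ov = V_SG − |V_tp| = 2 − 1.35 = 0.65 V.
Since V_SD = 0.41 V < V_ov = 0.65 V, the device is in the triode region.
I_D = k_p [V_ov · V_SD − ½ V_SD²] = 2.99 × [0.65 × 0.41 − 0.5 × 0.41²] = 0.546 mA.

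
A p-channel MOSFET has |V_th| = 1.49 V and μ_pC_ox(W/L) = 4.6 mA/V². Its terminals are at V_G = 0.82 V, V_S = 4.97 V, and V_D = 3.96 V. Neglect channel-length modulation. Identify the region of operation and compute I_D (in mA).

Triode; I_D = 10.0 mA

V_SG = V_S − V_G = 4.97 − 0.82 = 4.15 V; V_SD = V_S − V_D = 4.97 − 3.96 = 1.01 V.
V_ov = V_SG − |V_th| = 4.15 − 1.49 = 2.66 V.
Since V_SD = 1.01 V < V_ov = 2.66 V, the device is in the triode region.
I_D = k_p [V_ov · V_SD − ½ V_SD²] = 4.6 × [2.66 × 1.01 − 0.5 × 1.01²] = 10 mA.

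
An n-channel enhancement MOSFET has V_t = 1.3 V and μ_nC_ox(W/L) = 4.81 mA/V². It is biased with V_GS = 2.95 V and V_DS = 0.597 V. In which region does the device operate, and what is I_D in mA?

V_ov = V_GS − V_t = 2.95 − 1.3 = 1.65 V.
Since V_DS = 0.597 V < V_ov = 1.65 V, the device is in the triode region.
I_D = k_n [V_ov · V_DS − ½ V_DS²] = 4.81 × [1.65 × 0.597 − 0.5 × 0.597²] = 3.88 mA.

Triode; I_D = 3.88 mA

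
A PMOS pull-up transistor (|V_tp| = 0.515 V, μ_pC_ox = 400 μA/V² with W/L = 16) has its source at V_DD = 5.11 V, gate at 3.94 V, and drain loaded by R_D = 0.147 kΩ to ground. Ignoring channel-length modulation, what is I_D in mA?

I_D = 1.37 mA

V_SG = V_DD − V_G = 5.11 − 3.94 = 1.17 V, so V_ov = 1.17 − 0.515 = 0.655 V.
k_p = μ_pC_ox · (W/L) = 6.4 mA/V².
Assume saturation: I_D = ½ k_p V_ov² = 0.5 × 6.4 × 0.655² = 1.37 mA, giving V_SD = V_DD − I_D R_D = 5.11 − 1.37 × 0.147 = 4.91 V.
V_SD = 4.91 V ≥ V_ov = 0.655 V, confirming saturation.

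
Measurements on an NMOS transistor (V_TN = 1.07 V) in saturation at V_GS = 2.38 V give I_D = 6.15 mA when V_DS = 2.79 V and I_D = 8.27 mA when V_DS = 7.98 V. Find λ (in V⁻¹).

With V_GS fixed, I_D ∝ (1 + λ V_DS) in saturation, so I_D2/I_D1 = (1 + λ V_DS2)/(1 + λ V_DS1).
8.27/6.15 = 1.345 = (1 + 7.98 λ)/(1 + 2.79 λ).
Solving: λ (I_D1 V_DS2 − I_D2 V_DS1) = I_D2 − I_D1, so λ = (8.27 − 6.15) / (6.15 × 7.98 − 8.27 × 2.79) = 2.12 / 26 = 0.0815 V⁻¹.

λ = 0.0815 V⁻¹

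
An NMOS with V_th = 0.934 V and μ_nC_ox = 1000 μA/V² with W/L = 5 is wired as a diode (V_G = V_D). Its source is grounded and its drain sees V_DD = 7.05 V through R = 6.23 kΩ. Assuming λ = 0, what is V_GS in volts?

With gate tied to drain, V_GS = V_DS ≥ V_GS − V_th, so the device is in saturation.
k_n = μ_nC_ox · (W/L) = 5 mA/V².
KCL at the drain: ½ k_n (V_GS − V_th)² = (V_DD − V_GS)/R.
Let x = V_GS − 0.934. Then 15.6 x² + x − 6.116 = 0, giving x = 0.595 V (positive root), so V_GS = 1.53 V.
I_D = (V_DD − V_GS)/R = (7.05 − 1.53) / 6.23 = 0.886 mA.

V_GS = 1.53 V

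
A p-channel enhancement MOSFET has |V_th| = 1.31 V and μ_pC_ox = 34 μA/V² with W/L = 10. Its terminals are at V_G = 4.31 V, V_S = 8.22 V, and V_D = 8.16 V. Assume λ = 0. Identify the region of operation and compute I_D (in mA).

V_SG = V_S − V_G = 8.22 − 4.31 = 3.91 V; V_SD = V_S − V_D = 8.22 − 8.16 = 0.06 V.
k_p = μ_pC_ox · (W/L) = 0.34 mA/V².
V_ov = V_SG − |V_th| = 3.91 − 1.31 = 2.6 V.
Since V_SD = 0.06 V < V_ov = 2.6 V, the device is in the triode region.
I_D = k_p [V_ov · V_SD − ½ V_SD²] = 0.34 × [2.6 × 0.06 − 0.5 × 0.06²] = 0.0524 mA.

Triode; I_D = 0.0524 mA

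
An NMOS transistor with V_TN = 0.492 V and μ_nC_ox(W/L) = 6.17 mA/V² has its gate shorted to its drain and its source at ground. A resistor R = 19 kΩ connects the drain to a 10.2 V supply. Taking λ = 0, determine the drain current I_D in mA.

With gate tied to drain, V_GS = V_DS ≥ V_GS − V_TN, so the device is in saturation.
KCL at the drain: ½ k_n (V_GS − V_TN)² = (V_DD − V_GS)/R.
Let x = V_GS − 0.492. Then 58.6 x² + x − 9.708 = 0, giving x = 0.399 V (positive root), so V_GS = 0.891 V.
I_D = (V_DD − V_GS)/R = (10.2 − 0.891) / 19 = 0.49 mA.

I_D = 0.490 mA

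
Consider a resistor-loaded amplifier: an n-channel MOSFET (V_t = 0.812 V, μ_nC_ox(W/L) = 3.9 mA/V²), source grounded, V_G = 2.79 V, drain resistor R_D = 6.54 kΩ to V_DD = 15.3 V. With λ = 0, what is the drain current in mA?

I_D = 2.29 mA

V_GS = V_G = 2.79 V, so V_ov = 2.79 − 0.812 = 1.98 V.
Assume saturation: I_D = ½ k_n V_ov² = 0.5 × 3.9 × 1.98² = 7.63 mA, giving V_DS = V_DD − I_D R_D = 15.3 − 7.63 × 6.54 = -34.6 V.
But -34.6 V < V_ov = 1.98 V, so the device is actually in triode.
In triode I_D = k_n[V_ov V_DS − ½ V_DS²] and I_D = (V_DD − V_DS)/R_D. Equating: 12.8 V_DS² − 51.45 V_DS + 15.3 = 0, giving V_DS = 0.323 V (the root below V_ov).
I_D = (15.3 − 0.323) / 6.54 = 2.29 mA.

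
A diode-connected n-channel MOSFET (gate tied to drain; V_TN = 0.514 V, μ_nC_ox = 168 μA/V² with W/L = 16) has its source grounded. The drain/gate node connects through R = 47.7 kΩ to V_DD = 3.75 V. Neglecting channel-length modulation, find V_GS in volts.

With gate tied to drain, V_GS = V_DS ≥ V_GS − V_TN, so the device is in saturation.
k_n = μ_nC_ox · (W/L) = 2.688 mA/V².
KCL at the drain: ½ k_n (V_GS − V_TN)² = (V_DD − V_GS)/R.
Let x = V_GS − 0.514. Then 64.1 x² + x − 3.236 = 0, giving x = 0.217 V (positive root), so V_GS = 0.731 V.
I_D = (V_DD − V_GS)/R = (3.75 − 0.731) / 47.7 = 0.0633 mA.

V_GS = 0.731 V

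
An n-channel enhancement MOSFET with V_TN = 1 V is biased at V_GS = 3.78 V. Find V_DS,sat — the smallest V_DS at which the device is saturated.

The boundary between triode and saturation is V_DS = V_GS − V_TN = V_ov.
V_ov = 3.78 − 1 = 2.78 V.

V_DS,sat = 2.78 V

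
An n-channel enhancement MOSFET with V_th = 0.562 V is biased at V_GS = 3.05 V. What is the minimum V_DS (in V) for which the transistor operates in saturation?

V_DS,sat = 2.49 V

The boundary between triode and saturation is V_DS = V_GS − V_th = V_ov.
V_ov = 3.05 − 0.562 = 2.49 V.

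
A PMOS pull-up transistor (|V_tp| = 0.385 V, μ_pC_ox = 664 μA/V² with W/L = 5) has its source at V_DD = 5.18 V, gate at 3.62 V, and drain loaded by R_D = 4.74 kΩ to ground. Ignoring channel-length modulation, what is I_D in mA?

V_SG = V_DD − V_G = 5.18 − 3.62 = 1.56 V, so V_ov = 1.56 − 0.385 = 1.17 V.
k_p = μ_pC_ox · (W/L) = 3.32 mA/V².
Assume saturation: I_D = ½ k_p V_ov² = 0.5 × 3.32 × 1.17² = 2.29 mA, giving V_SD = V_DD − I_D R_D = 5.18 − 2.29 × 4.74 = -5.68 V.
But -5.68 V < V_ov = 1.17 V, so the device is actually in triode.
In triode I_D = k_p[V_ov V_SD − ½ V_SD²] and I_D = (V_DD − V_SD)/R_D. Equating: 7.87 V_SD² − 19.49 V_SD + 5.18 = 0, giving V_SD = 0.303 V (the root below V_ov).
I_D = (5.18 − 0.303) / 4.74 = 1.03 mA.

I_D = 1.03 mA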